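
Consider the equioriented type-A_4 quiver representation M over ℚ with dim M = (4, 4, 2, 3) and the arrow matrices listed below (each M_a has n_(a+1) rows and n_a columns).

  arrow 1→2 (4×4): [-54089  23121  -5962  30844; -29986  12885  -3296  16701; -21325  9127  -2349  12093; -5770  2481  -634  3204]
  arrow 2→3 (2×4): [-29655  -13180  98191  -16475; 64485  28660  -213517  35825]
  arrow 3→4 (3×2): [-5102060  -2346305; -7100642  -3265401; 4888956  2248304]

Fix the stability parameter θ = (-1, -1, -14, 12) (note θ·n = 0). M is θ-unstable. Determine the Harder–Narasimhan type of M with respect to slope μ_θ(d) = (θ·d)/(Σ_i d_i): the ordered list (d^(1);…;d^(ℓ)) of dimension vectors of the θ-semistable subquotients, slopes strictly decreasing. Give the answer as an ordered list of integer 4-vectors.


Interval decomposition of M: I[1,2]^3, I[1,4], I[3,4], I[4,4].
HN type (ℓ=4): μ^(1)=12; μ^(2)=-1; μ^(3)=-16/3; μ^(4)=-14

((0, 0, 0, 3); (3, 3, 0, 0); (1, 1, 1, 0); (0, 0, 1, 0))


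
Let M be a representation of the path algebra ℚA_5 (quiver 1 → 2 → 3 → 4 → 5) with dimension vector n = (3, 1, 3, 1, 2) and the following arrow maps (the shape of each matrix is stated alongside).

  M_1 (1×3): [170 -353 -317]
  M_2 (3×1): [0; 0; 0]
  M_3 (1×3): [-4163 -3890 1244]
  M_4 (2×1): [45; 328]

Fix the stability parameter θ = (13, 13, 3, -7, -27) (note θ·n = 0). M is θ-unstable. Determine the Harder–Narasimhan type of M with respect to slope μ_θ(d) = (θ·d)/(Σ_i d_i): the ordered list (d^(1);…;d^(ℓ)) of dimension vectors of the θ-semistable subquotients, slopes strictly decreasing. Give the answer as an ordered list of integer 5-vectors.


Via rank(M_{q-1}∘⋯∘M_p): M ≅ I[1,1]^2, I[1,2], I[3,3]^2, I[3,5], I[5,5].
μ_θ-semistable layers: μ^(1)=13; μ^(2)=3; μ^(3)=-31/3; μ^(4)=-27

((3, 1, 0, 0, 0); (0, 0, 2, 0, 0); (0, 0, 1, 1, 1); (0, 0, 0, 0, 1))


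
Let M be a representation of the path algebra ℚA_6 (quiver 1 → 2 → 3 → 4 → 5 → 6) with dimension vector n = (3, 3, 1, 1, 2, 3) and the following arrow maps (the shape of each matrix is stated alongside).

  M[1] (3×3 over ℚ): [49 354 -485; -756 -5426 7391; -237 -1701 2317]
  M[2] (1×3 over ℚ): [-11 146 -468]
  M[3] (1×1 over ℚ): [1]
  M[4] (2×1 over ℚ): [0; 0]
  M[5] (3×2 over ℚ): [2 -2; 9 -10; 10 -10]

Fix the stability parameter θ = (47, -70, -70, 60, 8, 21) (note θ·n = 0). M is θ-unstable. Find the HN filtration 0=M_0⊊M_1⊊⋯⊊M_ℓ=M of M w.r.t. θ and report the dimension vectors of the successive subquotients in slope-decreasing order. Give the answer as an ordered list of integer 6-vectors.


Via rank(M_{q-1}∘⋯∘M_p): M ≅ I[1,2]^2, I[1,4], I[5,6]^2, I[6,6].
μ_θ-semistable layers: μ^(1)=60; μ^(2)=21; μ^(3)=8; μ^(4)=-23/2; μ^(5)=-31

((0, 0, 0, 1, 0, 0); (0, 0, 0, 0, 0, 3); (0, 0, 0, 0, 2, 0); (2, 2, 0, 0, 0, 0); (1, 1, 1, 0, 0, 0))


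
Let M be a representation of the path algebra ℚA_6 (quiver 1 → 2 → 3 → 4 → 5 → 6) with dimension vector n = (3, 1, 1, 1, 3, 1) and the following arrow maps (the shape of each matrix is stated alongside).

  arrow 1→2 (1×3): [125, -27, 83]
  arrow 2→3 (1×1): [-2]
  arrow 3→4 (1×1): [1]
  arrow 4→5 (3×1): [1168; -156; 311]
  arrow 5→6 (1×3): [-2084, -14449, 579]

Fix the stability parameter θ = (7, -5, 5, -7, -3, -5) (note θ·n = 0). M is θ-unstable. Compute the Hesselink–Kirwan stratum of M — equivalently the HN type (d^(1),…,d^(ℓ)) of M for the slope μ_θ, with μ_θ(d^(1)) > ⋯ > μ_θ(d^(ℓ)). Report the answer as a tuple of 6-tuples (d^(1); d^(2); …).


Interval decomposition of M: I[1,1]^2, I[1,6], I[5,5]^2.
HN type (ℓ=3): μ^(1)=7; μ^(2)=-4/3; μ^(3)=-3

((2, 0, 0, 0, 0, 0); (1, 1, 1, 1, 1, 1); (0, 0, 0, 0, 2, 0))


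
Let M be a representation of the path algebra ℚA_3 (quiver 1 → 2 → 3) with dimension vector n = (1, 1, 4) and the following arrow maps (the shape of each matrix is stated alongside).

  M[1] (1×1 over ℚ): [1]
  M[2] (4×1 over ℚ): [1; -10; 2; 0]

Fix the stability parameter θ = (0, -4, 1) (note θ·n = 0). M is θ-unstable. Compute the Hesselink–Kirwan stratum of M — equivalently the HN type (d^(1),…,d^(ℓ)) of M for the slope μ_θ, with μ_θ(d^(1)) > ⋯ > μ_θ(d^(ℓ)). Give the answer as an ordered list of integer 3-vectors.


Interval decomposition of M: I[1,3], I[3,3]^3.
HN type (ℓ=2): μ^(1)=1; μ^(2)=-2

((0, 0, 4); (1, 1, 0))


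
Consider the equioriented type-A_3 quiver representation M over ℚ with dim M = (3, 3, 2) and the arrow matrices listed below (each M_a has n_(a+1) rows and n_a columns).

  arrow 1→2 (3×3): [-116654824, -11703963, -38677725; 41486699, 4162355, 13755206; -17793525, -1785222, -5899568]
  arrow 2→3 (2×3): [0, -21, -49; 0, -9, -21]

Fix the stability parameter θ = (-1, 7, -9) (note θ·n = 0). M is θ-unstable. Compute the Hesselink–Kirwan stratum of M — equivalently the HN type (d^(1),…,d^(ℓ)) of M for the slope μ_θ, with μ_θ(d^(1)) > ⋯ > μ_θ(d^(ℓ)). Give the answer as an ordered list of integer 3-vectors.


Interval decomposition of M: I[1,2]^2, I[1,3], I[3,3].
HN type (ℓ=3): μ^(1)=7; μ^(2)=-1; μ^(3)=-9

((0, 2, 0); (3, 1, 1); (0, 0, 1))


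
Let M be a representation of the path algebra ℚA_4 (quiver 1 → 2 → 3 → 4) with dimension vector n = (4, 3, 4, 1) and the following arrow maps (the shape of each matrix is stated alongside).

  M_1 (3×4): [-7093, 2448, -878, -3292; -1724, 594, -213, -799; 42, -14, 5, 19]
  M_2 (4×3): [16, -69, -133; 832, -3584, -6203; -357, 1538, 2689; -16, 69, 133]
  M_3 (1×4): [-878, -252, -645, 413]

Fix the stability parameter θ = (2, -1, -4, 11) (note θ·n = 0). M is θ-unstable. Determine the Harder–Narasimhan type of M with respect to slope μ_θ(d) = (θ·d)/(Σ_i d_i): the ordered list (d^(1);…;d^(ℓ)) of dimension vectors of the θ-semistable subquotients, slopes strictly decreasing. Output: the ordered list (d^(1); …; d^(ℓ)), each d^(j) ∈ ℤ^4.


Interval decomposition of M: I[1,1], I[1,3]^2, I[1,4], I[3,3].
HN type (ℓ=4): μ^(1)=11; μ^(2)=2; μ^(3)=-1; μ^(4)=-4

((0, 0, 0, 1); (1, 0, 0, 0); (3, 3, 3, 0); (0, 0, 1, 0))


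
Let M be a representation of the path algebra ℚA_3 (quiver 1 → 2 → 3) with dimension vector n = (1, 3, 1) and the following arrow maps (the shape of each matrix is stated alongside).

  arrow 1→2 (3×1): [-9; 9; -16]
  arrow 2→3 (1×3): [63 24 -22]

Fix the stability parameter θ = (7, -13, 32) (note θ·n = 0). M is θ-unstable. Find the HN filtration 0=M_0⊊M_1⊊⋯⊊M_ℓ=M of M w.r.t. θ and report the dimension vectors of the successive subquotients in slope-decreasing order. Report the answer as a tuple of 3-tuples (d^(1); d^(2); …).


Barcode: M ≅ I[1,3], I[2,2]^2. HN layers by μ_θ (3 steps, strictly decreasing):
  μ^(1)=32; μ^(2)=-3; μ^(3)=-13

((0, 0, 1); (1, 1, 0); (0, 2, 0))


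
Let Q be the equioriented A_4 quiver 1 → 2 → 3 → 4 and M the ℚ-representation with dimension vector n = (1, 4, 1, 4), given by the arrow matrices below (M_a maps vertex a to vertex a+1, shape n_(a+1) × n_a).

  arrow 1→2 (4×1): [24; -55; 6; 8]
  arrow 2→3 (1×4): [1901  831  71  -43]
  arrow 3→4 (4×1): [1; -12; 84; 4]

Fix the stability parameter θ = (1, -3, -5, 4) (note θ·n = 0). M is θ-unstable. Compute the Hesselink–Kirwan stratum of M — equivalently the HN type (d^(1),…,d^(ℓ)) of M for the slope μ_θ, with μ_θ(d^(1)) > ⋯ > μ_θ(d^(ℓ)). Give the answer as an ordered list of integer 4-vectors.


Interval decomposition of M: I[1,4], I[2,2]^3, I[4,4]^3.
HN type (ℓ=3): μ^(1)=4; μ^(2)=-7/3; μ^(3)=-3

((0, 0, 0, 4); (1, 1, 1, 0); (0, 3, 0, 0))


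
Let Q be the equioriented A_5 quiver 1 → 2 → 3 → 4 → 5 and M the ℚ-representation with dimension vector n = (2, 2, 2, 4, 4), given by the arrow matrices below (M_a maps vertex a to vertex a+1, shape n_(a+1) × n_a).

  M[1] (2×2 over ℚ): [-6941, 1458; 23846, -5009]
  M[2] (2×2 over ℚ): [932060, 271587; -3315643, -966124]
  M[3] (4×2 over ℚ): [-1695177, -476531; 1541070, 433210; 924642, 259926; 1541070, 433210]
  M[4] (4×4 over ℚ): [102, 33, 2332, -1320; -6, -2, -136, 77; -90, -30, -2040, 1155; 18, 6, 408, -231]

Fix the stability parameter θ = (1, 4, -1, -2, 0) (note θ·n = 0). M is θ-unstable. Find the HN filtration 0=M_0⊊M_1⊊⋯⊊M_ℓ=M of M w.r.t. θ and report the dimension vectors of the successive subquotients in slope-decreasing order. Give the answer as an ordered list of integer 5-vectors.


Via rank(M_{q-1}∘⋯∘M_p): M ≅ I[1,3], I[1,4], I[4,4], I[4,5]^2, I[5,5]^2.
μ_θ-semistable layers: μ^(1)=3/2; μ^(2)=1; μ^(3)=1/2; μ^(4)=0; μ^(5)=-2

((0, 1, 1, 0, 0); (1, 0, 0, 0, 0); (1, 1, 1, 1, 0); (0, 0, 0, 0, 4); (0, 0, 0, 3, 0))


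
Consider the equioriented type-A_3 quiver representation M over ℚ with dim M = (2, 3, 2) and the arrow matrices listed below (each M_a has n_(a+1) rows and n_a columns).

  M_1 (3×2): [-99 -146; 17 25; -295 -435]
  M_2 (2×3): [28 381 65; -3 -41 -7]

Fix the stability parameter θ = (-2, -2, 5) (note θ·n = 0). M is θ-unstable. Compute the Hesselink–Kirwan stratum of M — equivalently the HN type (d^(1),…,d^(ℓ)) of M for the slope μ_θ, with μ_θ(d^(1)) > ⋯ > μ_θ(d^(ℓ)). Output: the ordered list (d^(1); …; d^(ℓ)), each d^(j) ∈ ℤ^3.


Barcode: M ≅ I[1,3]^2, I[2,2]. HN layers by μ_θ (2 steps, strictly decreasing):
  μ^(1)=5; μ^(2)=-2

((0, 0, 2); (2, 3, 0))


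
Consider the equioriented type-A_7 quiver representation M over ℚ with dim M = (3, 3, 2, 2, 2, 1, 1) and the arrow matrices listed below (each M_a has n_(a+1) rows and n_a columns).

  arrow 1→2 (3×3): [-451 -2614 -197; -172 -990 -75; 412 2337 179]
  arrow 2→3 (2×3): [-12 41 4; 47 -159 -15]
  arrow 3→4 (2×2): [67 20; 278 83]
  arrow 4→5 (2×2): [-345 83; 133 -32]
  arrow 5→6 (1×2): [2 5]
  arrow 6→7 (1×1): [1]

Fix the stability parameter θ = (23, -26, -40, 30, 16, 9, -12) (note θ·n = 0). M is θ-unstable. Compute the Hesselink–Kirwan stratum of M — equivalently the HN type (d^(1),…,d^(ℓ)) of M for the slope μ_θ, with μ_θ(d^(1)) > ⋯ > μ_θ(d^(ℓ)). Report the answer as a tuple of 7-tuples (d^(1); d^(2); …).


Interval decomposition of M: I[1,2], I[1,5], I[1,7].
HN type (ℓ=4): μ^(1)=23; μ^(2)=43/4; μ^(3)=-3/2; μ^(4)=-43/3

((0, 0, 0, 1, 1, 0, 0); (0, 0, 0, 1, 1, 1, 1); (1, 1, 0, 0, 0, 0, 0); (2, 2, 2, 0, 0, 0, 0))


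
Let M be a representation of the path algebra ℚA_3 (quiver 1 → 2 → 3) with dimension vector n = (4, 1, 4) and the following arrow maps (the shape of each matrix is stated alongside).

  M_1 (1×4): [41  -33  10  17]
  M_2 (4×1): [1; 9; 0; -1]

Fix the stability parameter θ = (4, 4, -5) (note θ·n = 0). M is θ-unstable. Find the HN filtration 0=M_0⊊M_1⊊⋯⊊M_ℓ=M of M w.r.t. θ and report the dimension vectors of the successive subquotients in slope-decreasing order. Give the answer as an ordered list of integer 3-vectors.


Barcode: M ≅ I[1,1]^3, I[1,3], I[3,3]^3. HN layers by μ_θ (3 steps, strictly decreasing):
  μ^(1)=4; μ^(2)=1; μ^(3)=-5

((3, 0, 0); (1, 1, 1); (0, 0, 3))


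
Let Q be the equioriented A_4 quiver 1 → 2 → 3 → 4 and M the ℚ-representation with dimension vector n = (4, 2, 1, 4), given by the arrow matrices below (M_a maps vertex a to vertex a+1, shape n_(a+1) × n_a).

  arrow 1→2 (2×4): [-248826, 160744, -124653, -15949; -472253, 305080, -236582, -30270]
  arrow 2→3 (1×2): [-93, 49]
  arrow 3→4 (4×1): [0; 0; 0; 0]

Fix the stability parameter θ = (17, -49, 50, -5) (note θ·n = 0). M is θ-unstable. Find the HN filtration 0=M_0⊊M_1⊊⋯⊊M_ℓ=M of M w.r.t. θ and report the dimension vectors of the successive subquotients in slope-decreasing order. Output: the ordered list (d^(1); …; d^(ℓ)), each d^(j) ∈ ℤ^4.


Interval decomposition of M: I[1,1]^2, I[1,2], I[1,3], I[4,4]^4.
HN type (ℓ=4): μ^(1)=50; μ^(2)=17; μ^(3)=-5; μ^(4)=-16

((0, 0, 1, 0); (2, 0, 0, 0); (0, 0, 0, 4); (2, 2, 0, 0))


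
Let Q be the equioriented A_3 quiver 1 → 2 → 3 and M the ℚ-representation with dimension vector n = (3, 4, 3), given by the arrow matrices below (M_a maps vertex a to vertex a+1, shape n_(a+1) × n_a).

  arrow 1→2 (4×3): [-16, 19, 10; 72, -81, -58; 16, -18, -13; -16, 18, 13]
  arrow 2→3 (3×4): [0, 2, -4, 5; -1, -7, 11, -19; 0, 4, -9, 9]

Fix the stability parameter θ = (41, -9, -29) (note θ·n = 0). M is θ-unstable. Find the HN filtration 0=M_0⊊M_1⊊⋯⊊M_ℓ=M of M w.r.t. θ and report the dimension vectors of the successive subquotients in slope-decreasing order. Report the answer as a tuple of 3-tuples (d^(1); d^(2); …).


Interval decomposition of M: I[1,2], I[1,3]^2, I[2,3].
HN type (ℓ=3): μ^(1)=16; μ^(2)=1; μ^(3)=-19

((1, 1, 0); (2, 2, 2); (0, 1, 1))


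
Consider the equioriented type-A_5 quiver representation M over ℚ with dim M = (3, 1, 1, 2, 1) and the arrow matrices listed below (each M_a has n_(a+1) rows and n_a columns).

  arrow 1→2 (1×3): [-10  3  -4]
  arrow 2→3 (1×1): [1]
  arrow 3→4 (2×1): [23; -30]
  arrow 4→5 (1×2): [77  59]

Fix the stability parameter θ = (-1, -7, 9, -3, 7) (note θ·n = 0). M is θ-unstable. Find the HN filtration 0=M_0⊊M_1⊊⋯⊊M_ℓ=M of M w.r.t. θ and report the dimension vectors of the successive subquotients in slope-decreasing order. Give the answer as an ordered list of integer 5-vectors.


Interval decomposition of M: I[1,1]^2, I[1,5], I[4,4].
HN type (ℓ=5): μ^(1)=7; μ^(2)=3; μ^(3)=-1; μ^(4)=-3; μ^(5)=-4

((0, 0, 0, 0, 1); (0, 0, 1, 1, 0); (2, 0, 0, 0, 0); (0, 0, 0, 1, 0); (1, 1, 0, 0, 0))


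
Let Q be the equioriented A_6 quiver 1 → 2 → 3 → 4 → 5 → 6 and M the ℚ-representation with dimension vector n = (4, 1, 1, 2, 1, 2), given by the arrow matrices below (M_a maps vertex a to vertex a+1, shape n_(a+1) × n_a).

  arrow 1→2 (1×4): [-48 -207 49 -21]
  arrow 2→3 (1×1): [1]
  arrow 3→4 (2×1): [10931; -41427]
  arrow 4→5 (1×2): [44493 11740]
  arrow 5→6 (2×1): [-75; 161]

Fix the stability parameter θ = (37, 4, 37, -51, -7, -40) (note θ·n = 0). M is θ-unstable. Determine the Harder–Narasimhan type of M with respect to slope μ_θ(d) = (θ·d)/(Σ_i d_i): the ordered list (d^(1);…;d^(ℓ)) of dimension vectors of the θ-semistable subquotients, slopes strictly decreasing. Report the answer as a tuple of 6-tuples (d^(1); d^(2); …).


Barcode: M ≅ I[1,1]^3, I[1,6], I[4,4], I[6,6]. HN layers by μ_θ (4 steps, strictly decreasing):
  μ^(1)=37; μ^(2)=-10/3; μ^(3)=-40; μ^(4)=-51

((3, 0, 0, 0, 0, 0); (1, 1, 1, 1, 1, 1); (0, 0, 0, 0, 0, 1); (0, 0, 0, 1, 0, 0))


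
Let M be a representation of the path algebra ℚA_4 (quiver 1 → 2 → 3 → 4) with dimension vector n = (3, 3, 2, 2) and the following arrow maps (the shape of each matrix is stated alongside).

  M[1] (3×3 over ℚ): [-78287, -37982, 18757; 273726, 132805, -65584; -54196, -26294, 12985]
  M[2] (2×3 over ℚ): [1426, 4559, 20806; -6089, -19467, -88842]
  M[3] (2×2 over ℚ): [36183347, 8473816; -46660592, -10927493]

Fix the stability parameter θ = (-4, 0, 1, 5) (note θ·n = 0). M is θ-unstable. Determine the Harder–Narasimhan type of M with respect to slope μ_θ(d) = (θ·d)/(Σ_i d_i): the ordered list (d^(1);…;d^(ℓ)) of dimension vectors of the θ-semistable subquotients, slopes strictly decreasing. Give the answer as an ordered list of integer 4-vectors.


Interval decomposition of M: I[1,2], I[1,4]^2.
HN type (ℓ=4): μ^(1)=5; μ^(2)=1; μ^(3)=0; μ^(4)=-4

((0, 0, 0, 2); (0, 0, 2, 0); (0, 3, 0, 0); (3, 0, 0, 0))


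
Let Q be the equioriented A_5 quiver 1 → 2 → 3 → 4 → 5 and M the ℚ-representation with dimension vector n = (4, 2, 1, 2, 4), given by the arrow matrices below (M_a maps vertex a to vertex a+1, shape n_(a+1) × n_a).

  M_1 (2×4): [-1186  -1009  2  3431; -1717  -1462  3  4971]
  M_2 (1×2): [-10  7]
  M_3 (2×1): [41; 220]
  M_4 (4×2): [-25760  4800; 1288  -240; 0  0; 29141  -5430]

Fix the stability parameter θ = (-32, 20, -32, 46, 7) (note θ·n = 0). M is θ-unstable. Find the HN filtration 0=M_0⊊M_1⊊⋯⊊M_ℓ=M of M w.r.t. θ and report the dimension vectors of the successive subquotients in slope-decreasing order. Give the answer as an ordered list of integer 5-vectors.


Interval decomposition of M: I[1,1]^2, I[1,2], I[1,5], I[4,4], I[5,5]^3.
HN type (ℓ=6): μ^(1)=46; μ^(2)=53/2; μ^(3)=20; μ^(4)=7; μ^(5)=-6; μ^(6)=-32

((0, 0, 0, 1, 0); (0, 0, 0, 1, 1); (0, 1, 0, 0, 0); (0, 0, 0, 0, 3); (0, 1, 1, 0, 0); (4, 0, 0, 0, 0))


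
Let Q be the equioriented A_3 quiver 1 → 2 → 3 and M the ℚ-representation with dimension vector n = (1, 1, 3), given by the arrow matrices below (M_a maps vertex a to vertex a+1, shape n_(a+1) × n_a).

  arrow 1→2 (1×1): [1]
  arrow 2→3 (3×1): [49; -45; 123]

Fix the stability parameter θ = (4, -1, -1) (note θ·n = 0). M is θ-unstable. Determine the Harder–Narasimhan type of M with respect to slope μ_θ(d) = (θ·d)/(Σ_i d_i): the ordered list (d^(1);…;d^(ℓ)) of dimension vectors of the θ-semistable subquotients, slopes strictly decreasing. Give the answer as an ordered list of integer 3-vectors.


Via rank(M_{q-1}∘⋯∘M_p): M ≅ I[1,3], I[3,3]^2.
μ_θ-semistable layers: μ^(1)=2/3; μ^(2)=-1

((1, 1, 1); (0, 0, 2))


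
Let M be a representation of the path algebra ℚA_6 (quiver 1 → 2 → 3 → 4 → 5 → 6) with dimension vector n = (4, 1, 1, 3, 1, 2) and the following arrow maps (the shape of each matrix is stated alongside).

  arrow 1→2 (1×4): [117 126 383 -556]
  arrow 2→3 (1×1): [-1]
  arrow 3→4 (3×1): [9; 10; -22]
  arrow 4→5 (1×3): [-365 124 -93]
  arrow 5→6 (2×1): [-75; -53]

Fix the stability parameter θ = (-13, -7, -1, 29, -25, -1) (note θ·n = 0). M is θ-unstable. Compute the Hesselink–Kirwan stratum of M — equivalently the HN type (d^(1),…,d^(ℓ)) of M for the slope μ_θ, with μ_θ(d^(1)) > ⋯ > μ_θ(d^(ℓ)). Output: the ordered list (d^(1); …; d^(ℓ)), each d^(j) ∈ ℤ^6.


Interval decomposition of M: I[1,1]^3, I[1,6], I[4,4]^2, I[6,6].
HN type (ℓ=5): μ^(1)=29; μ^(2)=1; μ^(3)=-1; μ^(4)=-7; μ^(5)=-13

((0, 0, 0, 2, 0, 0); (0, 0, 0, 1, 1, 1); (0, 0, 1, 0, 0, 1); (0, 1, 0, 0, 0, 0); (4, 0, 0, 0, 0, 0))


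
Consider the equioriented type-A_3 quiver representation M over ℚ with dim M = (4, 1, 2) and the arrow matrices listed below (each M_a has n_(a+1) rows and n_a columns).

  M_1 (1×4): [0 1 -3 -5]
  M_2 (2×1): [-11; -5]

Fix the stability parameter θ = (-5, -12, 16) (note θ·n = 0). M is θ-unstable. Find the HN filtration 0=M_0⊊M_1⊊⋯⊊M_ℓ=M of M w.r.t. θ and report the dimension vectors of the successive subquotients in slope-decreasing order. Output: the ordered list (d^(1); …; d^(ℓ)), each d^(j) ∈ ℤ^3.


Via rank(M_{q-1}∘⋯∘M_p): M ≅ I[1,1]^3, I[1,3], I[3,3].
μ_θ-semistable layers: μ^(1)=16; μ^(2)=-5; μ^(3)=-17/2

((0, 0, 2); (3, 0, 0); (1, 1, 0))


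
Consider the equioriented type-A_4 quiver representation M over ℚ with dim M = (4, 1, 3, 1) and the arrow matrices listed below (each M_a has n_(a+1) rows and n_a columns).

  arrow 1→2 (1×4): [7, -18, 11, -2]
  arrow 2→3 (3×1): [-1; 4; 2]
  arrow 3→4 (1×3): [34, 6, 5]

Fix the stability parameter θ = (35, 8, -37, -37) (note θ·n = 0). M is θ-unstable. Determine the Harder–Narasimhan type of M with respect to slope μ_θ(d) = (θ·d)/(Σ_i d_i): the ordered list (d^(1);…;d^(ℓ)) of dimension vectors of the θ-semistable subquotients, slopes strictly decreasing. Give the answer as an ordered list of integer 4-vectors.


Barcode: M ≅ I[1,1]^3, I[1,3], I[3,3], I[3,4]. HN layers by μ_θ (3 steps, strictly decreasing):
  μ^(1)=35; μ^(2)=2; μ^(3)=-37

((3, 0, 0, 0); (1, 1, 1, 0); (0, 0, 2, 1))


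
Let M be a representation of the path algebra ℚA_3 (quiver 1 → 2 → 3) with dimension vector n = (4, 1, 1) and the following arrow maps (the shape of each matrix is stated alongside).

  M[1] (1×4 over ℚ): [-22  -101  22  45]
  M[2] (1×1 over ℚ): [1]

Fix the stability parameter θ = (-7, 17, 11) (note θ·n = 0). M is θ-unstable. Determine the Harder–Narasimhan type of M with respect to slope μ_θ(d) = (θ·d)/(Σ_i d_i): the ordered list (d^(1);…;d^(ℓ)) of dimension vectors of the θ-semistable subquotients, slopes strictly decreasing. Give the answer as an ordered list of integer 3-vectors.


Interval decomposition of M: I[1,1]^3, I[1,3].
HN type (ℓ=2): μ^(1)=14; μ^(2)=-7

((0, 1, 1); (4, 0, 0))


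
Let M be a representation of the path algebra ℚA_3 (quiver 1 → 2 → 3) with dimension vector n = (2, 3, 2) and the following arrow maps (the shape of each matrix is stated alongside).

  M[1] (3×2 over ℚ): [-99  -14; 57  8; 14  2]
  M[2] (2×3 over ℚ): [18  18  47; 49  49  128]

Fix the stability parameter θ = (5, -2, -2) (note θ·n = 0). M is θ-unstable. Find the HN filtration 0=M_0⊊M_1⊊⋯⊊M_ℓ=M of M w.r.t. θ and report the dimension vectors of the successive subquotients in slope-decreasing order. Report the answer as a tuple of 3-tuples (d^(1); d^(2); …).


Barcode: M ≅ I[1,2], I[1,3], I[2,3]. HN layers by μ_θ (3 steps, strictly decreasing):
  μ^(1)=3/2; μ^(2)=1/3; μ^(3)=-2

((1, 1, 0); (1, 1, 1); (0, 1, 1))


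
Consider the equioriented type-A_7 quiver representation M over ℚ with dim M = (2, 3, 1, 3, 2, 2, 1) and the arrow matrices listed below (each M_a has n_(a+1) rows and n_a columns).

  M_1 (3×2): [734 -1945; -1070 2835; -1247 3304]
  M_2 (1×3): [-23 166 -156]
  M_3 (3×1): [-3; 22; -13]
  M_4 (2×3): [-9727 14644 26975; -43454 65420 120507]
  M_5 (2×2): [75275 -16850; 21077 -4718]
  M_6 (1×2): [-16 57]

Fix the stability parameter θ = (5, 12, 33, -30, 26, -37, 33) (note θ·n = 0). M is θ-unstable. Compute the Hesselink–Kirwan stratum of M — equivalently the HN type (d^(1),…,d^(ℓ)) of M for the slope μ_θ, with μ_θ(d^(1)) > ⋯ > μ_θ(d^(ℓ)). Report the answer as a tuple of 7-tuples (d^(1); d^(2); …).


Barcode: M ≅ I[1,2], I[1,5], I[2,2], I[4,4], I[4,7], I[6,6]. HN layers by μ_θ (7 steps, strictly decreasing):
  μ^(1)=33; μ^(2)=26; μ^(3)=12; μ^(4)=5; μ^(5)=-11/2; μ^(6)=-30; μ^(7)=-37

((0, 0, 0, 0, 0, 0, 1); (0, 0, 0, 0, 1, 0, 0); (0, 2, 0, 0, 0, 0, 0); (2, 1, 1, 1, 0, 0, 0); (0, 0, 0, 0, 1, 1, 0); (0, 0, 0, 2, 0, 0, 0); (0, 0, 0, 0, 0, 1, 0))


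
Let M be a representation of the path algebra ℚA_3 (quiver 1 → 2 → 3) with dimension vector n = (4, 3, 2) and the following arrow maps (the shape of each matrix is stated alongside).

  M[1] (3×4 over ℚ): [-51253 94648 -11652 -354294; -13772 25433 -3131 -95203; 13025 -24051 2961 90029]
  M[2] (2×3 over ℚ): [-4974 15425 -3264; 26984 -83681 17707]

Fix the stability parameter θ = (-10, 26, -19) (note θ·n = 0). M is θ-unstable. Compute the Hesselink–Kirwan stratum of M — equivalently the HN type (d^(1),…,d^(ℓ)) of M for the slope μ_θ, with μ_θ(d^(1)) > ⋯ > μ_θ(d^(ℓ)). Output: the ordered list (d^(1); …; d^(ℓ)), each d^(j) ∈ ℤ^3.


Interval decomposition of M: I[1,1], I[1,2], I[1,3]^2.
HN type (ℓ=3): μ^(1)=26; μ^(2)=7/2; μ^(3)=-10

((0, 1, 0); (0, 2, 2); (4, 0, 0))


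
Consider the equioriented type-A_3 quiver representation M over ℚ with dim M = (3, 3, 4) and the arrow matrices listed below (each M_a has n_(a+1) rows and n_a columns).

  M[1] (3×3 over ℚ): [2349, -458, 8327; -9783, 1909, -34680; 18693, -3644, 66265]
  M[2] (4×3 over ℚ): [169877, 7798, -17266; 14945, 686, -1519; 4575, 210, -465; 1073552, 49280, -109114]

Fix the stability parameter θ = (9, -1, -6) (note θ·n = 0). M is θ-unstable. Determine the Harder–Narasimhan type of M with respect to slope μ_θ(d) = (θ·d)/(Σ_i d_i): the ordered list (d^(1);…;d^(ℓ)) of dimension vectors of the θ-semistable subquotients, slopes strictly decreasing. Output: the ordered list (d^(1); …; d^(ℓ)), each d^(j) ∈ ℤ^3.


Barcode: M ≅ I[1,1], I[1,2], I[1,3], I[2,3], I[3,3]^2. HN layers by μ_θ (5 steps, strictly decreasing):
  μ^(1)=9; μ^(2)=4; μ^(3)=2/3; μ^(4)=-7/2; μ^(5)=-6

((1, 0, 0); (1, 1, 0); (1, 1, 1); (0, 1, 1); (0, 0, 2))


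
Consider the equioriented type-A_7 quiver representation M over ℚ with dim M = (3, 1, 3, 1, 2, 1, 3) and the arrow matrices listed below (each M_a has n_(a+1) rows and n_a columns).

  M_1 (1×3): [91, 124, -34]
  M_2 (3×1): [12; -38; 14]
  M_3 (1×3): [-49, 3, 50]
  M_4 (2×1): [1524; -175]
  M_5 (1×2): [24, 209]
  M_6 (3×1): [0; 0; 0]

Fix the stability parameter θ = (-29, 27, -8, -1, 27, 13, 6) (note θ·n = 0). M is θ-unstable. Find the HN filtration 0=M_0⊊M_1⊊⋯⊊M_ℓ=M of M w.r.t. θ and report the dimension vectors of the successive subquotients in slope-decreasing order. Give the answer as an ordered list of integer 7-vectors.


Interval decomposition of M: I[1,1]^2, I[1,6], I[3,3]^2, I[5,5], I[7,7]^3.
HN type (ℓ=5): μ^(1)=27; μ^(2)=20; μ^(3)=6; μ^(4)=-8; μ^(5)=-29

((0, 0, 0, 0, 1, 0, 0); (0, 0, 0, 0, 1, 1, 0); (0, 1, 1, 1, 0, 0, 3); (0, 0, 2, 0, 0, 0, 0); (3, 0, 0, 0, 0, 0, 0))


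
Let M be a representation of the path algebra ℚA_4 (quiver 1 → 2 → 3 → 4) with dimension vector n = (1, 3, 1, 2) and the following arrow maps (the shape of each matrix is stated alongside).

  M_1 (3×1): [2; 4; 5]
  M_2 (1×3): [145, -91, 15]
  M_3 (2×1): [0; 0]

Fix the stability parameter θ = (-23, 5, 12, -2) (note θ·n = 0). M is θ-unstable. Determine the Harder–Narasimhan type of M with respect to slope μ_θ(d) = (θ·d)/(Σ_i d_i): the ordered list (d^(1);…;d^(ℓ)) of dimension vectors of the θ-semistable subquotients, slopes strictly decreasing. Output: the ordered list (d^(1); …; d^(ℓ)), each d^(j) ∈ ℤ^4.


Interval decomposition of M: I[1,3], I[2,2]^2, I[4,4]^2.
HN type (ℓ=4): μ^(1)=12; μ^(2)=5; μ^(3)=-2; μ^(4)=-23

((0, 0, 1, 0); (0, 3, 0, 0); (0, 0, 0, 2); (1, 0, 0, 0))


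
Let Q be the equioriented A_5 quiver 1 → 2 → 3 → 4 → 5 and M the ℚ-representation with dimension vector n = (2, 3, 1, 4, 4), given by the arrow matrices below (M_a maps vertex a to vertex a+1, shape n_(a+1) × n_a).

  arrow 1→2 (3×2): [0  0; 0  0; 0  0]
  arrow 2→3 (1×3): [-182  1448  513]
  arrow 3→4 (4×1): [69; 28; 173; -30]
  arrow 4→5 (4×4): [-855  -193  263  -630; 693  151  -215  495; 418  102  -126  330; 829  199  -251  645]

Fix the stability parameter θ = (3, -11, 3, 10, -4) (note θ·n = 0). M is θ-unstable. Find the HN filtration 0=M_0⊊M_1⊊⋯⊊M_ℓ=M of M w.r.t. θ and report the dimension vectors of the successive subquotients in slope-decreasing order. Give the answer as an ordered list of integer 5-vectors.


Interval decomposition of M: I[1,1]^2, I[2,2]^2, I[2,4], I[4,4], I[4,5]^2, I[5,5]^2.
HN type (ℓ=4): μ^(1)=10; μ^(2)=3; μ^(3)=-4; μ^(4)=-11

((0, 0, 0, 2, 0); (2, 0, 1, 2, 2); (0, 0, 0, 0, 2); (0, 3, 0, 0, 0))


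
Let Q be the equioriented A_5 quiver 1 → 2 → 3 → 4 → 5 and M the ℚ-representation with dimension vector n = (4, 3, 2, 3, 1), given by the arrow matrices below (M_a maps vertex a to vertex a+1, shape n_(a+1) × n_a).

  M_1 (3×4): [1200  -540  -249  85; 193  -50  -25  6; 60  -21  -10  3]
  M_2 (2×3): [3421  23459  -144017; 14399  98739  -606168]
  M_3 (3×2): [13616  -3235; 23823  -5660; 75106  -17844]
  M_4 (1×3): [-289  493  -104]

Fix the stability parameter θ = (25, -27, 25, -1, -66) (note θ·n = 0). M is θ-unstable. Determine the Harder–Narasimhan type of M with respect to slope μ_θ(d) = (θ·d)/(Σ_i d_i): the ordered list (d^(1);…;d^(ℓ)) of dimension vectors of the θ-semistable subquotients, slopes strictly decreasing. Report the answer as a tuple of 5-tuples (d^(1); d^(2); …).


Interval decomposition of M: I[1,1], I[1,2], I[1,4], I[1,5], I[4,4].
HN type (ℓ=4): μ^(1)=25; μ^(2)=12; μ^(3)=-1; μ^(4)=-44/5

((1, 0, 0, 0, 0); (0, 0, 1, 1, 0); (2, 2, 0, 1, 0); (1, 1, 1, 1, 1))


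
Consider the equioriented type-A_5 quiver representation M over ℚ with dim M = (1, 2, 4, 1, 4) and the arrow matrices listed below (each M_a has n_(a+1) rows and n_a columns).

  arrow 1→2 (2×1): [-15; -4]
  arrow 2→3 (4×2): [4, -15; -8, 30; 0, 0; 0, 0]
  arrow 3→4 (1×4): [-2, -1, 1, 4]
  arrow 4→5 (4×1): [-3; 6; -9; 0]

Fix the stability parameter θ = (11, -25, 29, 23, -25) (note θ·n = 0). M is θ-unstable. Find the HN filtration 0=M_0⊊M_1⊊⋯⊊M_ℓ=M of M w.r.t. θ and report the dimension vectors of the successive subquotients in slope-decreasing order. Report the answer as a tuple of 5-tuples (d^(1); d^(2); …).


Interval decomposition of M: I[1,2], I[2,3], I[3,3]^2, I[3,5], I[5,5]^3.
HN type (ℓ=4): μ^(1)=29; μ^(2)=9; μ^(3)=-7; μ^(4)=-25

((0, 0, 3, 0, 0); (0, 0, 1, 1, 1); (1, 1, 0, 0, 0); (0, 1, 0, 0, 3))


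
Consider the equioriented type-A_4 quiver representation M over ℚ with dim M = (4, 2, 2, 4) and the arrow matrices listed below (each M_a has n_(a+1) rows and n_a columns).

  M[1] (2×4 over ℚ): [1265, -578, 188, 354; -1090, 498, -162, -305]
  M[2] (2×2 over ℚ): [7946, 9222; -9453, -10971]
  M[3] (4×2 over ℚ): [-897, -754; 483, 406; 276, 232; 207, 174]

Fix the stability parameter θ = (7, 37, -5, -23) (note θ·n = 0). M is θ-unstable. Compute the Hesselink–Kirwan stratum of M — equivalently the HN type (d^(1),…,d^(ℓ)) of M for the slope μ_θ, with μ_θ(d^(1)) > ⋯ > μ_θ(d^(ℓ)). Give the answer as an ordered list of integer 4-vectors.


Barcode: M ≅ I[1,1]^2, I[1,2], I[1,3], I[3,4], I[4,4]^3. HN layers by μ_θ (5 steps, strictly decreasing):
  μ^(1)=37; μ^(2)=16; μ^(3)=7; μ^(4)=-14; μ^(5)=-23

((0, 1, 0, 0); (0, 1, 1, 0); (4, 0, 0, 0); (0, 0, 1, 1); (0, 0, 0, 3))


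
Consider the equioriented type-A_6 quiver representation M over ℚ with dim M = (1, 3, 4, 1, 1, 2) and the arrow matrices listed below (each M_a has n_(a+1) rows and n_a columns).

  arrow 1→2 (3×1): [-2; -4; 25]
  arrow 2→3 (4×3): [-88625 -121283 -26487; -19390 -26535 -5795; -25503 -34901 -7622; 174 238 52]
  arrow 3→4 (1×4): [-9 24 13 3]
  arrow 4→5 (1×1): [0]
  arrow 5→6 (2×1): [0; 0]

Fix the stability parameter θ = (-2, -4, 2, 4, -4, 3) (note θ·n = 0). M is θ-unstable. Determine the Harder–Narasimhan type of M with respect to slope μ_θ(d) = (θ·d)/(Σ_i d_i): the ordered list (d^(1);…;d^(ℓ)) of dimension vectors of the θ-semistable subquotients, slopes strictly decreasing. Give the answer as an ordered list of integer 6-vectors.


Interval decomposition of M: I[1,4], I[2,3]^2, I[3,3], I[5,5], I[6,6]^2.
HN type (ℓ=5): μ^(1)=4; μ^(2)=3; μ^(3)=2; μ^(4)=-3; μ^(5)=-4

((0, 0, 0, 1, 0, 0); (0, 0, 0, 0, 0, 2); (0, 0, 4, 0, 0, 0); (1, 1, 0, 0, 0, 0); (0, 2, 0, 0, 1, 0))


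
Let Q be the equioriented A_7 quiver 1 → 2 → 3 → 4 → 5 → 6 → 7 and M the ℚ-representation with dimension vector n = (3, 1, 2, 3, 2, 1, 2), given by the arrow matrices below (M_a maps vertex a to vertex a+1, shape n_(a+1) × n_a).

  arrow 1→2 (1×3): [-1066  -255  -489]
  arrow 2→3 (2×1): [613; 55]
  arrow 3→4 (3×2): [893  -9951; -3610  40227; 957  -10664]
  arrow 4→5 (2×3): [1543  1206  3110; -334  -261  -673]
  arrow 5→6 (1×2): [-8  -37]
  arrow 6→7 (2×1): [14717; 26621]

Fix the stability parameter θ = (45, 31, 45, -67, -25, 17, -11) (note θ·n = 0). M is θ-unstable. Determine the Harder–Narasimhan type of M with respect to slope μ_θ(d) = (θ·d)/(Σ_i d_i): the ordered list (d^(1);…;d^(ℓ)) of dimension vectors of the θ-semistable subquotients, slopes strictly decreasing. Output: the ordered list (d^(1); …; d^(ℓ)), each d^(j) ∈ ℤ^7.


Interval decomposition of M: I[1,1]^2, I[1,7], I[3,5], I[4,4], I[7,7].
HN type (ℓ=5): μ^(1)=45; μ^(2)=5; μ^(3)=-11; μ^(4)=-47/3; μ^(5)=-67

((2, 0, 0, 0, 0, 0, 0); (1, 1, 1, 1, 1, 1, 1); (0, 0, 0, 0, 0, 0, 1); (0, 0, 1, 1, 1, 0, 0); (0, 0, 0, 1, 0, 0, 0))


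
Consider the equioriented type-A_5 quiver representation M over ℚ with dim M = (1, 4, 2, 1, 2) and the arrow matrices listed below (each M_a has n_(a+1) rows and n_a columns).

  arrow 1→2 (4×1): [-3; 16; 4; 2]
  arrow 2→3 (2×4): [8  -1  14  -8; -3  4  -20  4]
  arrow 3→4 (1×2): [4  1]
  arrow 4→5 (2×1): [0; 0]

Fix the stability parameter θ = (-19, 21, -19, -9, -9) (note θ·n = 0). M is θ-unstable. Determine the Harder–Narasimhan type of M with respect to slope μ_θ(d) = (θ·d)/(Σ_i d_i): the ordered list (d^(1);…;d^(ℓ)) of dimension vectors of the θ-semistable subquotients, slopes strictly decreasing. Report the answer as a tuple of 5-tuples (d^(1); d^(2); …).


Interval decomposition of M: I[1,4], I[2,2]^2, I[2,3], I[5,5]^2.
HN type (ℓ=5): μ^(1)=21; μ^(2)=1; μ^(3)=-7/3; μ^(4)=-9; μ^(5)=-19

((0, 2, 0, 0, 0); (0, 1, 1, 0, 0); (0, 1, 1, 1, 0); (0, 0, 0, 0, 2); (1, 0, 0, 0, 0))


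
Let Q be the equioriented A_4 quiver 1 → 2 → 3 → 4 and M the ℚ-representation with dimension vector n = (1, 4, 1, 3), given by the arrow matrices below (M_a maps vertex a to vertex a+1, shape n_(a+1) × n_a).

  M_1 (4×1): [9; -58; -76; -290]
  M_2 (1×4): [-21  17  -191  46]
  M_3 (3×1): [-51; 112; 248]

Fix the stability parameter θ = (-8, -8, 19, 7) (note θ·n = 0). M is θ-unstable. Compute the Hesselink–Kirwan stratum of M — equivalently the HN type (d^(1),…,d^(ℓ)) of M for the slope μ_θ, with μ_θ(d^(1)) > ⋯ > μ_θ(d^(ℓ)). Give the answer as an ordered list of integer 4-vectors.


Barcode: M ≅ I[1,4], I[2,2]^3, I[4,4]^2. HN layers by μ_θ (3 steps, strictly decreasing):
  μ^(1)=13; μ^(2)=7; μ^(3)=-8

((0, 0, 1, 1); (0, 0, 0, 2); (1, 4, 0, 0))


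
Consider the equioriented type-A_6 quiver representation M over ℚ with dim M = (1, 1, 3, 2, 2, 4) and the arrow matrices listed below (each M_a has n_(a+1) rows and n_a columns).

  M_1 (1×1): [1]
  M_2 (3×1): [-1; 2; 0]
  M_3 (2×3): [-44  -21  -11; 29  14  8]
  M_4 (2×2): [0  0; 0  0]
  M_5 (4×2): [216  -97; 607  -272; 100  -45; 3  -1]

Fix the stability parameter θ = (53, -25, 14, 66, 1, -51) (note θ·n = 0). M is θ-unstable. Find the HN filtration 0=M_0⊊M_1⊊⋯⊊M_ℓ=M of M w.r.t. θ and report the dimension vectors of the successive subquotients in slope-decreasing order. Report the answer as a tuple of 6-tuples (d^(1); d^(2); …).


Interval decomposition of M: I[1,4], I[3,3], I[3,4], I[5,6]^2, I[6,6]^2.
HN type (ℓ=4): μ^(1)=66; μ^(2)=14; μ^(3)=-25; μ^(4)=-51

((0, 0, 0, 2, 0, 0); (1, 1, 3, 0, 0, 0); (0, 0, 0, 0, 2, 2); (0, 0, 0, 0, 0, 2))


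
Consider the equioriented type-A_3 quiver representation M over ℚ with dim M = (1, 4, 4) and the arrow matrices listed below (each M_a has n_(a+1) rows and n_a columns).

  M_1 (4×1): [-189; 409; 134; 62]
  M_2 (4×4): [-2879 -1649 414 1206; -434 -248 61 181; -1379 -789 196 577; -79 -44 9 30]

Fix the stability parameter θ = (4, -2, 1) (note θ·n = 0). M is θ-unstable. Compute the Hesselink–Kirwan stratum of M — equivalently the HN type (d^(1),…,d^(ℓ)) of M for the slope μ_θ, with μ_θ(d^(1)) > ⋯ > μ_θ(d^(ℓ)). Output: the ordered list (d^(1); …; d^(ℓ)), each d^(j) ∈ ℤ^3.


Interval decomposition of M: I[1,3], I[2,3]^3.
HN type (ℓ=2): μ^(1)=1; μ^(2)=-2

((1, 1, 4); (0, 3, 0))


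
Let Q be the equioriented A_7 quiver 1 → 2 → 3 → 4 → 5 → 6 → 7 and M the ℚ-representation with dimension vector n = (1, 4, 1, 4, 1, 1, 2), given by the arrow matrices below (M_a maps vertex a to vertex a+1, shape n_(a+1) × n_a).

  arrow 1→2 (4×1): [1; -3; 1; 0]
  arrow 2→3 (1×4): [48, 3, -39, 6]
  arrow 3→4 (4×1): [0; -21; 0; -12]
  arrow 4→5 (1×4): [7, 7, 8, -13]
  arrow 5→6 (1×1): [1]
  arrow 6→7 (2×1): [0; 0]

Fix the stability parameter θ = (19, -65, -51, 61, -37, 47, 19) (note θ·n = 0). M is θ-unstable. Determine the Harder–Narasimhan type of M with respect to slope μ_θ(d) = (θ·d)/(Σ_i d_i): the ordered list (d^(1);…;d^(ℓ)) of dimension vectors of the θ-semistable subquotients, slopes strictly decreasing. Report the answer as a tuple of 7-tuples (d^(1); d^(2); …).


Via rank(M_{q-1}∘⋯∘M_p): M ≅ I[1,2], I[2,2]^2, I[2,6], I[4,4]^3, I[7,7]^2.
μ_θ-semistable layers: μ^(1)=61; μ^(2)=47; μ^(3)=19; μ^(4)=12; μ^(5)=-23; μ^(6)=-51; μ^(7)=-65

((0, 0, 0, 3, 0, 0, 0); (0, 0, 0, 0, 0, 1, 0); (0, 0, 0, 0, 0, 0, 2); (0, 0, 0, 1, 1, 0, 0); (1, 1, 0, 0, 0, 0, 0); (0, 0, 1, 0, 0, 0, 0); (0, 3, 0, 0, 0, 0, 0))


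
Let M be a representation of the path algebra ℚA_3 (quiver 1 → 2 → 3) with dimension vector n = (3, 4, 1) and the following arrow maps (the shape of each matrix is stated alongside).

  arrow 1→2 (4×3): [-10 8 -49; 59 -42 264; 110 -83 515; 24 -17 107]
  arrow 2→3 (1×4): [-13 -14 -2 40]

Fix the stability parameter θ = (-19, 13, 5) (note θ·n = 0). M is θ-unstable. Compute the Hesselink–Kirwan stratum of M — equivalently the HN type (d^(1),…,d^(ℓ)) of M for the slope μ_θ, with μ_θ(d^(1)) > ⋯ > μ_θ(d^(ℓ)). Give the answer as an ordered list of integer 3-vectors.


Barcode: M ≅ I[1,2]^2, I[1,3], I[2,2]. HN layers by μ_θ (3 steps, strictly decreasing):
  μ^(1)=13; μ^(2)=9; μ^(3)=-19

((0, 3, 0); (0, 1, 1); (3, 0, 0))


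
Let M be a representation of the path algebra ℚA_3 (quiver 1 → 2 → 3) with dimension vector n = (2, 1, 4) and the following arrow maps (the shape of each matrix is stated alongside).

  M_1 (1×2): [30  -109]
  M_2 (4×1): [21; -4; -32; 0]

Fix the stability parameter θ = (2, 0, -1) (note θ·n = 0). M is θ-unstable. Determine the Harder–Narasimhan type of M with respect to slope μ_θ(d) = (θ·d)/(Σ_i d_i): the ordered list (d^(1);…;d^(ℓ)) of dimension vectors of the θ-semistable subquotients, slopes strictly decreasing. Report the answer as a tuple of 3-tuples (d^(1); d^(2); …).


Barcode: M ≅ I[1,1], I[1,3], I[3,3]^3. HN layers by μ_θ (3 steps, strictly decreasing):
  μ^(1)=2; μ^(2)=1/3; μ^(3)=-1

((1, 0, 0); (1, 1, 1); (0, 0, 3))


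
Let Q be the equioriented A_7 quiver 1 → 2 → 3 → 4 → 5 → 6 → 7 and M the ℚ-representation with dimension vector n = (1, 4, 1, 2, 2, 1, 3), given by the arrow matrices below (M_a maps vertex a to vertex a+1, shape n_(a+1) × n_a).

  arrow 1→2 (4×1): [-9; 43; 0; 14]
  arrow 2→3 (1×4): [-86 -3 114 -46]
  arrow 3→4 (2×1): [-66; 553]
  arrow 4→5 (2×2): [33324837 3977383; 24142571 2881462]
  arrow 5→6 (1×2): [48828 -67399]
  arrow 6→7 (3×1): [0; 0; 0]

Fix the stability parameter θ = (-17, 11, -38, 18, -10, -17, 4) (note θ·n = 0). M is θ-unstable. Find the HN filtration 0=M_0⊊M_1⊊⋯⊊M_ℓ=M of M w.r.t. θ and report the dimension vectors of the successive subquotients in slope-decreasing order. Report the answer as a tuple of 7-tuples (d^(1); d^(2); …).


Barcode: M ≅ I[1,6], I[2,2]^3, I[4,5], I[7,7]^3. HN layers by μ_θ (5 steps, strictly decreasing):
  μ^(1)=11; μ^(2)=4; μ^(3)=-3; μ^(4)=-27/2; μ^(5)=-17

((0, 3, 0, 0, 0, 0, 0); (0, 0, 0, 1, 1, 0, 3); (0, 0, 0, 1, 1, 1, 0); (0, 1, 1, 0, 0, 0, 0); (1, 0, 0, 0, 0, 0, 0))


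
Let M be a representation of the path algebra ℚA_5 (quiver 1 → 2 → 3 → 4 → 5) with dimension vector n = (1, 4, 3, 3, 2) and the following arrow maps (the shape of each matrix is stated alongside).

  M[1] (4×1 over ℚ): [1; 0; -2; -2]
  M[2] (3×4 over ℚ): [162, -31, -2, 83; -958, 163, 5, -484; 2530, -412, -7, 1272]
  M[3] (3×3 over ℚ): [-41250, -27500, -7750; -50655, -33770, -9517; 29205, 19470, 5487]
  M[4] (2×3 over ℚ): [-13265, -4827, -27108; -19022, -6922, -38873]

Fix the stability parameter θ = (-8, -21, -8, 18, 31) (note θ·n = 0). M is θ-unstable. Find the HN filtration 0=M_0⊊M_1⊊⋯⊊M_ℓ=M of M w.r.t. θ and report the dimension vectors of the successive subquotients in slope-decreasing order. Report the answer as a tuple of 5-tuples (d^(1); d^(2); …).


Via rank(M_{q-1}∘⋯∘M_p): M ≅ I[1,2], I[2,3]^2, I[2,5], I[4,4], I[4,5].
μ_θ-semistable layers: μ^(1)=31; μ^(2)=18; μ^(3)=-8; μ^(4)=-29/2; μ^(5)=-21

((0, 0, 0, 0, 2); (0, 0, 0, 3, 0); (0, 0, 3, 0, 0); (1, 1, 0, 0, 0); (0, 3, 0, 0, 0))


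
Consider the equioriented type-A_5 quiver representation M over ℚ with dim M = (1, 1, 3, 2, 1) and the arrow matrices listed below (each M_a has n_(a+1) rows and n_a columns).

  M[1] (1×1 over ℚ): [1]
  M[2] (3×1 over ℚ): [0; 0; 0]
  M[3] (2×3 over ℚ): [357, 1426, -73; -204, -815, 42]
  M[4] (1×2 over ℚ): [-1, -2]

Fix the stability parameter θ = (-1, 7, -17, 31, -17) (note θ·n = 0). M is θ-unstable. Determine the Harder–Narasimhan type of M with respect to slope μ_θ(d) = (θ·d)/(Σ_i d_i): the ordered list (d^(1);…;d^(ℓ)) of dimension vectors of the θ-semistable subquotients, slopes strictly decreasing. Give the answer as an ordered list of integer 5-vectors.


Barcode: M ≅ I[1,2], I[3,3], I[3,4], I[3,5]. HN layers by μ_θ (4 steps, strictly decreasing):
  μ^(1)=31; μ^(2)=7; μ^(3)=-1; μ^(4)=-17

((0, 0, 0, 1, 0); (0, 1, 0, 1, 1); (1, 0, 0, 0, 0); (0, 0, 3, 0, 0))
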